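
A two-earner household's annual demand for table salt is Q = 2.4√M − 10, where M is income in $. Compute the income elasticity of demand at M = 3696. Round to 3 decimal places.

0.537

At M = 3696: Q = 135.907.
dQ/dM = 2.4/(2√M) = 0.0197386 at this income.
η = (dQ/dM)·(M/Q) = 0.0197386 × (3696/135.907) = 0.537.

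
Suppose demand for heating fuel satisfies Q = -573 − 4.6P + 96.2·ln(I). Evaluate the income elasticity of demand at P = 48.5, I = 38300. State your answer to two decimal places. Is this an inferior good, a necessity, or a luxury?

At P = 48.5, I = 38300: Q = 219.118.
Holding P constant, ∂Q/∂I = 96.2/I = 0.00251175.
η_I = (∂Q/∂I)·(I/Q) = 0.00251175 × (38300/219.118) = 0.44.
Since 0 < η < 1, this is a necessity.

0.44 (necessity)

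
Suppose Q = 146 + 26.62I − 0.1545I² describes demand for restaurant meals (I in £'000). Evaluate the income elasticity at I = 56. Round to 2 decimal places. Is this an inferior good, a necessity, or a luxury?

0.45 (necessity)

At I = 56: Q = 1152.2080.
dQ/dI = 26.62 − 0.309I = 9.31600.
η = (dQ/dI)·(I/Q) = 9.31600 × (56/1152.2080) = 0.45.
0 < η < 1 ⇒ necessity.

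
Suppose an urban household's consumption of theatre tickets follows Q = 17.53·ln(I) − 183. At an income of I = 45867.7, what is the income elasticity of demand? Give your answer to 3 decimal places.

At I = 45867.7: Q = 5.159.
dQ/dI = 17.53/I = 0.000382186 at this income.
η = (dQ/dI)·(I/Q) = 0.000382186 × (45867.7/5.159) = 3.398.

3.398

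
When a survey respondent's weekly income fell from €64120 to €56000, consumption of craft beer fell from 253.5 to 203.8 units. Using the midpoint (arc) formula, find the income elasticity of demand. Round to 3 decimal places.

ΔQ = 203.8 − 253.5 = -49.7; midpoint Q̄ = (253.5 + 203.8)/2 = 228.65.
ΔI = 56000 − 64120 = -8120; midpoint Ī = (64120 + 56000)/2 = 60060.
η = (ΔQ/Q̄) ÷ (ΔI/Ī) = (-49.7/228.65) ÷ (-8120/60060) = 1.608.

1.608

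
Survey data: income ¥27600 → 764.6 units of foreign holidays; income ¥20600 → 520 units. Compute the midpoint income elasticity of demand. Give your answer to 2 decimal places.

ΔQ = 520 − 764.6 = -244.6; midpoint Q̄ = (764.6 + 520)/2 = 642.3.
ΔI = 20600 − 27600 = -7000; midpoint Ī = (27600 + 20600)/2 = 24100.
η = (ΔQ/Q̄) ÷ (ΔI/Ī) = (-244.6/642.3) ÷ (-7000/24100) = 1.31.

1.31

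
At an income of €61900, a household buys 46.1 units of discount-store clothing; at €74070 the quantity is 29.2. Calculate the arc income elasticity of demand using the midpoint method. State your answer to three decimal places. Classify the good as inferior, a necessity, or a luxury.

-2.508 (inferior good)

ΔQ = 29.2 − 46.1 = -16.9; midpoint Q̄ = (46.1 + 29.2)/2 = 37.65.
ΔI = 74070 − 61900 = 12170; midpoint Ī = (61900 + 74070)/2 = 67985.
η = (ΔQ/Q̄) ÷ (ΔI/Ī) = (-16.9/37.65) ÷ (12170/67985) = -2.508.
η < 0 ⇒ inferior good.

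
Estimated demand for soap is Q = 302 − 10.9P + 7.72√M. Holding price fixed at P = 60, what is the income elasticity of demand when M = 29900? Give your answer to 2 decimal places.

At P = 60, M = 29900: Q = 982.913.
Holding P constant, ∂Q/∂M = 7.72/(2√M) = 0.022323.
η_M = (∂Q/∂M)·(M/Q) = 0.022323 × (29900/982.913) = 0.68.

0.68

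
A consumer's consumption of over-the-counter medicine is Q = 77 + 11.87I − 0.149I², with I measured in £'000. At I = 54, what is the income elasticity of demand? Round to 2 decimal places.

At I = 54: Q = 283.4960.
dQ/dI = 11.87 − 0.298I = -4.22200.
η = (dQ/dI)·(I/Q) = -4.22200 × (54/283.4960) = -0.80.

-0.80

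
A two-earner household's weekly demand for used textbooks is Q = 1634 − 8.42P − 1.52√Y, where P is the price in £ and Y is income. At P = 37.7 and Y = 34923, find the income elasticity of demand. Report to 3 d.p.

-0.138

At P = 37.7, Y = 34923: Q = 1032.513.
Holding P constant, ∂Q/∂Y = -1.52/(2√Y) = -0.00406685.
η_Y = (∂Q/∂Y)·(Y/Q) = -0.00406685 × (34923/1032.513) = -0.138.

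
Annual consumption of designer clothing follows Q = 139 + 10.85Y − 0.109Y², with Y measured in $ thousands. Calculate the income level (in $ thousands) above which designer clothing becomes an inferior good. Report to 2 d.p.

49.77

dQ/dY = 10.85 − 0.218Y.
The good is inferior where dQ/dY < 0. Setting dQ/dY = 0 gives Y = 10.85 / 0.218 = 49.77.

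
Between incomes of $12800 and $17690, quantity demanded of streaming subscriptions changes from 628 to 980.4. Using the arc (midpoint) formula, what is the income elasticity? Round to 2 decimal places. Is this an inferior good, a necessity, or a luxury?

ΔQ = 980.4 − 628 = 352.4; midpoint Q̄ = (628 + 980.4)/2 = 804.2.
ΔI = 17690 − 12800 = 4890; midpoint Ī = (12800 + 17690)/2 = 15245.
η = (ΔQ/Q̄) ÷ (ΔI/Ī) = (352.4/804.2) ÷ (4890/15245) = 1.37.
η > 1 ⇒ luxury.

1.37 (luxury)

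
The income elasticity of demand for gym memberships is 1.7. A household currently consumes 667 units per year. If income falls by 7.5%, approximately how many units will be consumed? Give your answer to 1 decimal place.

%ΔQ ≈ η × %ΔI = 1.7 × (-7.5%) = -12.75%.
New Q ≈ 667 × (1 − 0.1275) = 582.0.

582.0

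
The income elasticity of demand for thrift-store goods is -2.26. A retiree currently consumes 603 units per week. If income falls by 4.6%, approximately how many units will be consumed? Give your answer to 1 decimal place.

665.7

%ΔQ ≈ η × %ΔI = -2.26 × (-4.6%) = 10.396%.
New Q ≈ 603 × (1 + 0.10396) = 665.7.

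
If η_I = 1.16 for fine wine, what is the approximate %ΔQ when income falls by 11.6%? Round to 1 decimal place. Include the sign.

%ΔQ ≈ η × %ΔI = 1.16 × (-11.6%) = -13.5%.

-13.5%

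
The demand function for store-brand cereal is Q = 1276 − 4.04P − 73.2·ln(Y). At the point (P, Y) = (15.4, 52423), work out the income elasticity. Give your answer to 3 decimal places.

-0.175

At P = 15.4, Y = 52423: Q = 418.312.
Holding P constant, ∂Q/∂Y = -73.2/Y = -0.00139633.
η_Y = (∂Q/∂Y)·(Y/Q) = -0.00139633 × (52423/418.312) = -0.175.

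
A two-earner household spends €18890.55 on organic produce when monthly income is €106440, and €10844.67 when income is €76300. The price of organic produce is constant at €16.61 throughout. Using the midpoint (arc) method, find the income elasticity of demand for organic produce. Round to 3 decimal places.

1.641

With a constant price, Q₁ = 18890.55/16.61 = 1137.300 and Q₂ = 10844.67/16.61 = 652.900 (equivalently, work directly with expenditure since P cancels).
Midpoint %ΔQ = (10844.67 − 18890.55)/14867.61 = -0.54117; midpoint %ΔI = (76300 − 106440)/91370 = -0.32987.
η = -0.54117 / -0.32987 = 1.641.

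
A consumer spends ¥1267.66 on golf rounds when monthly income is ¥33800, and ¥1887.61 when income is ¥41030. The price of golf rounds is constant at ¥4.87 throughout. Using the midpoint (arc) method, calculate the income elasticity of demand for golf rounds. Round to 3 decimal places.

With a constant price, Q₁ = 1267.66/4.87 = 260.300 and Q₂ = 1887.61/4.87 = 387.600 (equivalently, work directly with expenditure since P cancels).
Midpoint %ΔQ = (1887.61 − 1267.66)/1577.64 = 0.39296; midpoint %ΔI = (41030 − 33800)/37415 = 0.19324.
η = 0.39296 / 0.19324 = 2.034.

2.034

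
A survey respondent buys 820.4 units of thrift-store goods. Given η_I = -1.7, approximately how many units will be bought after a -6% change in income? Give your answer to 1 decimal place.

904.1

%ΔQ ≈ η × %ΔI = -1.7 × (-6%) = 10.2%.
New Q ≈ 820.4 × (1 + 0.102) = 904.1.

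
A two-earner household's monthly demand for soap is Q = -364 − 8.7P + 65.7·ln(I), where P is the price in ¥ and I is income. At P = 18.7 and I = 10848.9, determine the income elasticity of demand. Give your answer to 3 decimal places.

At P = 18.7, I = 10848.9: Q = 83.783.
Holding P constant, ∂Q/∂I = 65.7/I = 0.00605591.
η_I = (∂Q/∂I)·(I/Q) = 0.00605591 × (10848.9/83.783) = 0.784.

0.784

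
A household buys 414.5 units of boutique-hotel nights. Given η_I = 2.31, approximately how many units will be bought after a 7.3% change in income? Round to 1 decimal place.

484.4

%ΔQ ≈ η × %ΔI = 2.31 × 7.3% = 16.863%.
New Q ≈ 414.5 × (1 + 0.16863) = 484.4.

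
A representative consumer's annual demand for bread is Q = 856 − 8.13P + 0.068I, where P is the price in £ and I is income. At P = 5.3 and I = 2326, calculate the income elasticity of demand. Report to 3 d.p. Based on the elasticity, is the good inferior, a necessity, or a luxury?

At P = 5.3, I = 2326: Q = 971.079.
Holding P constant, ∂Q/∂I = 0.068.
η_I = (∂Q/∂I)·(I/Q) = 0.068 × (2326/971.079) = 0.163.
Since 0 < η < 1, this is a necessity.

0.163 (necessity)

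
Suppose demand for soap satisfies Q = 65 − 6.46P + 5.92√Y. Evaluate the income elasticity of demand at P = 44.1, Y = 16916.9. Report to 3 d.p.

At P = 44.1, Y = 16916.9: Q = 550.099.
Holding P constant, ∂Q/∂Y = 5.92/(2√Y) = 0.0227579.
η_Y = (∂Q/∂Y)·(Y/Q) = 0.0227579 × (16916.9/550.099) = 0.700.

0.700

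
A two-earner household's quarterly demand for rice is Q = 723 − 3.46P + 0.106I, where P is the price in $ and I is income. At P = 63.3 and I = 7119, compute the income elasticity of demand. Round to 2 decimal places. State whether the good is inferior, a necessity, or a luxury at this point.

0.60 (necessity)

At P = 63.3, I = 7119: Q = 1258.596.
Holding P constant, ∂Q/∂I = 0.106.
η_I = (∂Q/∂I)·(I/Q) = 0.106 × (7119/1258.596) = 0.60.
Since 0 < η < 1, this is a necessity.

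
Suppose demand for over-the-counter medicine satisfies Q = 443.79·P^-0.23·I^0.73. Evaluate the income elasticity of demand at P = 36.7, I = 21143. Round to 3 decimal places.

For a multiplicative demand Q = A·P^α·I^β, the income elasticity is β everywhere.
Here β = 0.73, so η = 0.730.

0.730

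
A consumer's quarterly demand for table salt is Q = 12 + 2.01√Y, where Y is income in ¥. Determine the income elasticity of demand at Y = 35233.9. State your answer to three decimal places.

0.485

At Y = 35233.9: Q = 389.291.
dQ/dY = 2.01/(2√Y) = 0.00535409 at this income.
η = (dQ/dY)·(Y/Q) = 0.00535409 × (35233.9/389.291) = 0.485.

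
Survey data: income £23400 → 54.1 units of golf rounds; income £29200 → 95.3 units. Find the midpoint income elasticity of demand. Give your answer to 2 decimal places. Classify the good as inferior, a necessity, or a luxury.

ΔQ = 95.3 − 54.1 = 41.2; midpoint Q̄ = (54.1 + 95.3)/2 = 74.7.
ΔI = 29200 − 23400 = 5800; midpoint Ī = (23400 + 29200)/2 = 26300.
η = (ΔQ/Q̄) ÷ (ΔI/Ī) = (41.2/74.7) ÷ (5800/26300) = 2.50.
η > 1 ⇒ luxury.

2.50 (luxury)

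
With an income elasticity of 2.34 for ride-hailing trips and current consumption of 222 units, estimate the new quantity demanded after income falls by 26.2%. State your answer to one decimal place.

%ΔQ ≈ η × %ΔI = 2.34 × (-26.2%) = -61.308%.
New Q ≈ 222 × (1 − 0.61308) = 85.9.

85.9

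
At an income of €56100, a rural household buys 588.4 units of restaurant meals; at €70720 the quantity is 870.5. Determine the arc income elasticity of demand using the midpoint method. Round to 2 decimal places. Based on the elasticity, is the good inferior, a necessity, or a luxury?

1.68 (luxury)

ΔQ = 870.5 − 588.4 = 282.1; midpoint Q̄ = (588.4 + 870.5)/2 = 729.45.
ΔI = 70720 − 56100 = 14620; midpoint Ī = (56100 + 70720)/2 = 63410.
η = (ΔQ/Q̄) ÷ (ΔI/Ī) = (282.1/729.45) ÷ (14620/63410) = 1.68.
η > 1 ⇒ luxury.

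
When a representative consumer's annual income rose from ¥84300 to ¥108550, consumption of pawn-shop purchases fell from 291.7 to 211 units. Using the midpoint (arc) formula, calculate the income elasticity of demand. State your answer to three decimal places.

-1.277

ΔQ = 211 − 291.7 = -80.7; midpoint Q̄ = (291.7 + 211)/2 = 251.35.
ΔI = 108550 − 84300 = 24250; midpoint Ī = (84300 + 108550)/2 = 96425.
η = (ΔQ/Q̄) ÷ (ΔI/Ī) = (-80.7/251.35) ÷ (24250/96425) = -1.277.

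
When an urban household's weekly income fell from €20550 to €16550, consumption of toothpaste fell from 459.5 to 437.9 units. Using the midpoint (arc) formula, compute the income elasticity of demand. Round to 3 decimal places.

0.223

ΔQ = 437.9 − 459.5 = -21.6; midpoint Q̄ = (459.5 + 437.9)/2 = 448.7.
ΔI = 16550 − 20550 = -4000; midpoint Ī = (20550 + 16550)/2 = 18550.
η = (ΔQ/Q̄) ÷ (ΔI/Ī) = (-21.6/448.7) ÷ (-4000/18550) = 0.223.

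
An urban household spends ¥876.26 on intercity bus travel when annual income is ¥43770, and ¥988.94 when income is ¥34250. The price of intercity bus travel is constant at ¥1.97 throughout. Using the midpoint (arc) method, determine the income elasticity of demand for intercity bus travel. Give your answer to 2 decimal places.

With a constant price, Q₁ = 876.26/1.97 = 444.802 and Q₂ = 988.94/1.97 = 502.000 (equivalently, work directly with expenditure since P cancels).
Midpoint %ΔQ = (988.94 − 876.26)/932.60 = 0.12082; midpoint %ΔI = (34250 − 43770)/39010 = -0.24404.
η = 0.12082 / -0.24404 = -0.50.

-0.50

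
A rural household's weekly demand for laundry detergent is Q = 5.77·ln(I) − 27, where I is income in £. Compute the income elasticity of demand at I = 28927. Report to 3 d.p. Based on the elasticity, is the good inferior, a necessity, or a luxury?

At I = 28927: Q = 32.273.
dQ/dI = 5.77/I = 0.000199468 at this income.
η = (dQ/dI)·(I/Q) = 0.000199468 × (28927/32.273) = 0.179.
Since 0 < η < 1, the good is a necessity.

0.179 (necessity)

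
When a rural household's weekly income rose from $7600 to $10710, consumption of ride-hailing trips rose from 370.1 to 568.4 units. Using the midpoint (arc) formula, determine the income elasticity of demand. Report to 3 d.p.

1.244

ΔQ = 568.4 − 370.1 = 198.3; midpoint Q̄ = (370.1 + 568.4)/2 = 469.25.
ΔI = 10710 − 7600 = 3110; midpoint Ī = (7600 + 10710)/2 = 9155.
η = (ΔQ/Q̄) ÷ (ΔI/Ī) = (198.3/469.25) ÷ (3110/9155) = 1.244.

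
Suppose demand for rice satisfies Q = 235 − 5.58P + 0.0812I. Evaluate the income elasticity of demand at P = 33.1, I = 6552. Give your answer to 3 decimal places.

At P = 33.1, I = 6552: Q = 582.324.
Holding P constant, ∂Q/∂I = 0.0812.
η_I = (∂Q/∂I)·(I/Q) = 0.0812 × (6552/582.324) = 0.914.

0.914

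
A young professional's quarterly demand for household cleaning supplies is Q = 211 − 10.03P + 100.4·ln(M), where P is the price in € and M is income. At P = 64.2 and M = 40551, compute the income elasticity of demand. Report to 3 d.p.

At P = 64.2, M = 40551: Q = 632.350.
Holding P constant, ∂Q/∂M = 100.4/M = 0.00247589.
η_M = (∂Q/∂M)·(M/Q) = 0.00247589 × (40551/632.350) = 0.159.

0.159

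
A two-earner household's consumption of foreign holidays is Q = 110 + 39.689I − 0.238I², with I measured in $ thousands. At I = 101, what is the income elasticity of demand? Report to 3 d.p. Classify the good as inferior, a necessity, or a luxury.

-0.501 (inferior good)

At I = 101: Q = 1690.7510.
dQ/dI = 39.689 − 0.476I = -8.38700.
η = (dQ/dI)·(I/Q) = -8.38700 × (101/1690.7510) = -0.501.
η < 0 ⇒ inferior good.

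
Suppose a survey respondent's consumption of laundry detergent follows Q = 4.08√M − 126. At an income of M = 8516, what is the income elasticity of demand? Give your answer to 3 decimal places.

0.751

At M = 8516: Q = 250.511.
dQ/dM = 4.08/(2√M) = 0.0221061 at this income.
η = (dQ/dM)·(M/Q) = 0.0221061 × (8516/250.511) = 0.751.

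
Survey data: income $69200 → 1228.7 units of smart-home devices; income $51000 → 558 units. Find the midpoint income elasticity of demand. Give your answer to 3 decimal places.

ΔQ = 558 − 1228.7 = -670.7; midpoint Q̄ = (1228.7 + 558)/2 = 893.35.
ΔI = 51000 − 69200 = -18200; midpoint Ī = (69200 + 51000)/2 = 60100.
η = (ΔQ/Q̄) ÷ (ΔI/Ī) = (-670.7/893.35) ÷ (-18200/60100) = 2.479.

2.479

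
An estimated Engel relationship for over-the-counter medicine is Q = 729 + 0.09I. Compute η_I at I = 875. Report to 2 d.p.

0.10

At I = 875: Q = 807.750.
dQ/dI = 0.09.
η = (dQ/dI)·(I/Q) = 0.09 × (875/807.750) = 0.10.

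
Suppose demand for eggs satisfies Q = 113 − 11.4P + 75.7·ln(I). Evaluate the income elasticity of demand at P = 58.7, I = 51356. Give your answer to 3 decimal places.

At P = 58.7, I = 51356: Q = 264.903.
Holding P constant, ∂Q/∂I = 75.7/I = 0.00147402.
η_I = (∂Q/∂I)·(I/Q) = 0.00147402 × (51356/264.903) = 0.286.

0.286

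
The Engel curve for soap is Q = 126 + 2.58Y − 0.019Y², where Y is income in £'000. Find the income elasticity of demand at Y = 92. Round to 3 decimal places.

-0.416

At Y = 92: Q = 202.5440.
dQ/dY = 2.58 − 0.038Y = -0.91600.
η = (dQ/dY)·(Y/Q) = -0.91600 × (92/202.5440) = -0.416.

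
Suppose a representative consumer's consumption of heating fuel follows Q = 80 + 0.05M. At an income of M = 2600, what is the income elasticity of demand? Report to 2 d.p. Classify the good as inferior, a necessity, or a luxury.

0.62 (necessity)

At M = 2600: Q = 210.000.
dQ/dM = 0.05.
η = (dQ/dM)·(M/Q) = 0.05 × (2600/210.000) = 0.62.
Since 0 < η < 1, the good is a necessity.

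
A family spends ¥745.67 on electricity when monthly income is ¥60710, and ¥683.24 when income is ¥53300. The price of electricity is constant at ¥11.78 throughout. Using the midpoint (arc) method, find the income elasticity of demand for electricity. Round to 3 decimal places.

0.672

With a constant price, Q₁ = 745.67/11.78 = 63.300 and Q₂ = 683.24/11.78 = 58.000 (equivalently, work directly with expenditure since P cancels).
Midpoint %ΔQ = (683.24 − 745.67)/714.46 = -0.08738; midpoint %ΔI = (53300 − 60710)/57005 = -0.12999.
η = -0.08738 / -0.12999 = 0.672.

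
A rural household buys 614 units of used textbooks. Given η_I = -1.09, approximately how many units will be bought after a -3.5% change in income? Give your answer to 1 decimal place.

637.4

%ΔQ ≈ η × %ΔI = -1.09 × (-3.5%) = 3.815%.
New Q ≈ 614 × (1 + 0.03815) = 637.4.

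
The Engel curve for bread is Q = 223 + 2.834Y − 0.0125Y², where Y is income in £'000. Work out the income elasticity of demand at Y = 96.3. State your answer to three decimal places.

At Y = 96.3: Q = 379.9931.
dQ/dY = 2.834 − 0.025Y = 0.42650.
η = (dQ/dY)·(Y/Q) = 0.42650 × (96.3/379.9931) = 0.108.

0.108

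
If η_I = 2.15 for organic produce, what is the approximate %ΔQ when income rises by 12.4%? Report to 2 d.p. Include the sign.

%ΔQ ≈ η × %ΔI = 2.15 × 12.4% = 26.66%.

26.66%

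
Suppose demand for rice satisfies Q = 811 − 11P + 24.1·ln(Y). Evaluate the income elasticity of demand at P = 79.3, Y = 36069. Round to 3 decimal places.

At P = 79.3, Y = 36069: Q = 191.586.
Holding P constant, ∂Q/∂Y = 24.1/Y = 0.000668164.
η_Y = (∂Q/∂Y)·(Y/Q) = 0.000668164 × (36069/191.586) = 0.126.

0.126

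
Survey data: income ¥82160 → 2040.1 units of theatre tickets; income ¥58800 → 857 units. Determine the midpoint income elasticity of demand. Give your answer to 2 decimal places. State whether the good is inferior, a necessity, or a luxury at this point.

ΔQ = 857 − 2040.1 = -1183.1; midpoint Q̄ = (2040.1 + 857)/2 = 1448.55.
ΔI = 58800 − 82160 = -23360; midpoint Ī = (82160 + 58800)/2 = 70480.
η = (ΔQ/Q̄) ÷ (ΔI/Ī) = (-1183.1/1448.55) ÷ (-23360/70480) = 2.46.
η > 1 ⇒ luxury.

2.46 (luxury)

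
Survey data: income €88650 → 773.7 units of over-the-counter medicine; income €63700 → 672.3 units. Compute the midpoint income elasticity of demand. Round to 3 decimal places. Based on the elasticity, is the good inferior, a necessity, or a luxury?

ΔQ = 672.3 − 773.7 = -101.4; midpoint Q̄ = (773.7 + 672.3)/2 = 723.
ΔI = 63700 − 88650 = -24950; midpoint Ī = (88650 + 63700)/2 = 76175.
η = (ΔQ/Q̄) ÷ (ΔI/Ī) = (-101.4/723) ÷ (-24950/76175) = 0.428.
0 < η < 1 ⇒ necessity.

0.428 (necessity)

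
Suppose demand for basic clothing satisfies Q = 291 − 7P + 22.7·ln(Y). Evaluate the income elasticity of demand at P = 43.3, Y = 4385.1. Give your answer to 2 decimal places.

0.13

At P = 43.3, Y = 4385.1: Q = 178.261.
Holding P constant, ∂Q/∂Y = 22.7/Y = 0.00517662.
η_Y = (∂Q/∂Y)·(Y/Q) = 0.00517662 × (4385.1/178.261) = 0.13.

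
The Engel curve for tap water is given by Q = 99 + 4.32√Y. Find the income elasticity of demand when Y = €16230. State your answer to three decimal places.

0.424

At Y = 16230: Q = 649.355.
dQ/dY = 4.32/(2√Y) = 0.0169549 at this income.
η = (dQ/dY)·(Y/Q) = 0.0169549 × (16230/649.355) = 0.424.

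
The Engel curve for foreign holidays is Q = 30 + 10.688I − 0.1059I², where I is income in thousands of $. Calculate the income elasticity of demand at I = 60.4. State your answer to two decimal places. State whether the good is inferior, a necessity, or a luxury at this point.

-0.44 (inferior good)

At I = 60.4: Q = 289.2151.
dQ/dI = 10.688 − 0.2118I = -2.10472.
η = (dQ/dI)·(I/Q) = -2.10472 × (60.4/289.2151) = -0.44.
η < 0 ⇒ inferior good.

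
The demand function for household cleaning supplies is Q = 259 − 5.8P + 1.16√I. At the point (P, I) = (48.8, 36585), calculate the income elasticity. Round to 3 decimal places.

At P = 48.8, I = 36585: Q = 197.836.
Holding P constant, ∂Q/∂I = 1.16/(2√I) = 0.00303233.
η_I = (∂Q/∂I)·(I/Q) = 0.00303233 × (36585/197.836) = 0.561.

0.561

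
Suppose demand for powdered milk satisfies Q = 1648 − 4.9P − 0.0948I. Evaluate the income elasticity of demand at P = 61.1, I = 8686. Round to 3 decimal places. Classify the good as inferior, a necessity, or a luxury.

-1.568 (inferior good)

At P = 61.1, I = 8686: Q = 525.177.
Holding P constant, ∂Q/∂I = −0.0948.
η_I = (∂Q/∂I)·(I/Q) = -0.0948 × (8686/525.177) = -1.568.
Since η < 0, this is an inferior good.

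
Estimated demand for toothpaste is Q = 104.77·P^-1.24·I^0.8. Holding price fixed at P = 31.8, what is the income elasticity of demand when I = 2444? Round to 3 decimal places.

For a multiplicative demand Q = A·P^α·I^β, the income elasticity is β everywhere.
Here β = 0.8, so η = 0.800.

0.800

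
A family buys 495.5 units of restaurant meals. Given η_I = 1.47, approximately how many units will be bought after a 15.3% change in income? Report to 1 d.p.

%ΔQ ≈ η × %ΔI = 1.47 × 15.3% = 22.491%.
New Q ≈ 495.5 × (1 + 0.22491) = 606.9.

606.9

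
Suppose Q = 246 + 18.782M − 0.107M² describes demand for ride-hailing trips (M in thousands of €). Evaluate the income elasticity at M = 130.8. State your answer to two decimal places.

-1.38

At M = 130.8: Q = 872.0611.
dQ/dM = 18.782 − 0.214M = -9.20920.
η = (dQ/dM)·(M/Q) = -9.20920 × (130.8/872.0611) = -1.38.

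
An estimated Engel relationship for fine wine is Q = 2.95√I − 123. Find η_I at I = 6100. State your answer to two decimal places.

At I = 6100: Q = 107.402.
dQ/dI = 2.95/(2√I) = 0.0188854 at this income.
η = (dQ/dI)·(I/Q) = 0.0188854 × (6100/107.402) = 1.07.

1.07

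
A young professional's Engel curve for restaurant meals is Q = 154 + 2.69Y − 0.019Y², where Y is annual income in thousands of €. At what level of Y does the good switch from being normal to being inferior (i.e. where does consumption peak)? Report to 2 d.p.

70.79

dQ/dY = 2.69 − 0.038Y.
The good is inferior where dQ/dY < 0. Setting dQ/dY = 0 gives Y = 2.69 / 0.038 = 70.79.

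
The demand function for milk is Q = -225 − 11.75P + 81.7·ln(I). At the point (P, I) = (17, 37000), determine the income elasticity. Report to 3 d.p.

0.188

At P = 17, I = 37000: Q = 434.626.
Holding P constant, ∂Q/∂I = 81.7/I = 0.00220811.
η_I = (∂Q/∂I)·(I/Q) = 0.00220811 × (37000/434.626) = 0.188.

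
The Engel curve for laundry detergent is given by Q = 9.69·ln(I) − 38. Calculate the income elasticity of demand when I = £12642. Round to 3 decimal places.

0.181

At I = 12642: Q = 53.520.
dQ/dI = 9.69/I = 0.000766493 at this income.
η = (dQ/dI)·(I/Q) = 0.000766493 × (12642/53.520) = 0.181.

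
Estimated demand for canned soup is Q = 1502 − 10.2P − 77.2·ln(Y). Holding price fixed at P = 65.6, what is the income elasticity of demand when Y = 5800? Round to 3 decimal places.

At P = 65.6, Y = 5800: Q = 163.895.
Holding P constant, ∂Q/∂Y = -77.2/Y = -0.0133103.
η_Y = (∂Q/∂Y)·(Y/Q) = -0.0133103 × (5800/163.895) = -0.471.

-0.471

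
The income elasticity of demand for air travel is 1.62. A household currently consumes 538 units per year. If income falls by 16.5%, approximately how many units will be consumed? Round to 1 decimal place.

394.2

%ΔQ ≈ η × %ΔI = 1.62 × (-16.5%) = -26.73%.
New Q ≈ 538 × (1 − 0.2673) = 394.2.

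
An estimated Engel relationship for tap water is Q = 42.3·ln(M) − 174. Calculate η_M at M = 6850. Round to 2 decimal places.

At M = 6850: Q = 199.594.
dQ/dM = 42.3/M = 0.00617518 at this income.
η = (dQ/dM)·(M/Q) = 0.00617518 × (6850/199.594) = 0.21.

0.21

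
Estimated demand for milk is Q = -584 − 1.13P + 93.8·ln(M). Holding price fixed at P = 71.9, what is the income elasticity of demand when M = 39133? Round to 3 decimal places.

At P = 71.9, M = 39133: Q = 326.662.
Holding P constant, ∂Q/∂M = 93.8/M = 0.00239695.
η_M = (∂Q/∂M)·(M/Q) = 0.00239695 × (39133/326.662) = 0.287.

0.287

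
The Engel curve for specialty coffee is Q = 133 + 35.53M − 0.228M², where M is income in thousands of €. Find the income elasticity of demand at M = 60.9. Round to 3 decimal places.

At M = 60.9: Q = 1451.1683.
dQ/dM = 35.53 − 0.456M = 7.75960.
η = (dQ/dM)·(M/Q) = 7.75960 × (60.9/1451.1683) = 0.326.

0.326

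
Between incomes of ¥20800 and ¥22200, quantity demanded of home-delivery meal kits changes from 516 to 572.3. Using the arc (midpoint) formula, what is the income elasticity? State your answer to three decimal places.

ΔQ = 572.3 − 516 = 56.3; midpoint Q̄ = (516 + 572.3)/2 = 544.15.
ΔI = 22200 − 20800 = 1400; midpoint Ī = (20800 + 22200)/2 = 21500.
η = (ΔQ/Q̄) ÷ (ΔI/Ī) = (56.3/544.15) ÷ (1400/21500) = 1.589.

1.589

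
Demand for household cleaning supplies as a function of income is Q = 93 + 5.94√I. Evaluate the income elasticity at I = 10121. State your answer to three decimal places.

At I = 10121: Q = 690.583.
dQ/dI = 5.94/(2√I) = 0.0295219 at this income.
η = (dQ/dI)·(I/Q) = 0.0295219 × (10121/690.583) = 0.433.

0.433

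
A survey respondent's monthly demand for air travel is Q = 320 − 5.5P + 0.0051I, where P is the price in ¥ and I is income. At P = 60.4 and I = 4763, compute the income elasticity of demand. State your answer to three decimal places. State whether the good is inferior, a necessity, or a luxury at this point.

2.009 (luxury)

At P = 60.4, I = 4763: Q = 12.091.
Holding P constant, ∂Q/∂I = 0.0051.
η_I = (∂Q/∂I)·(I/Q) = 0.0051 × (4763/12.091) = 2.009.
Since η > 1, this is a luxury.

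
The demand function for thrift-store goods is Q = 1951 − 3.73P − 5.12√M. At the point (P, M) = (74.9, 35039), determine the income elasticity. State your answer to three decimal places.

At P = 74.9, M = 35039: Q = 713.225.
Holding P constant, ∂Q/∂M = -5.12/(2√M) = -0.0136762.
η_M = (∂Q/∂M)·(M/Q) = -0.0136762 × (35039/713.225) = -0.672.

-0.672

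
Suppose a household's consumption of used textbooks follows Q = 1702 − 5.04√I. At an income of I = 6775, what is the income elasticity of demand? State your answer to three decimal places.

At I = 6775: Q = 1287.156.
dQ/dI = -5.04/(2√I) = -0.0306158 at this income.
η = (dQ/dI)·(I/Q) = -0.0306158 × (6775/1287.156) = -0.161.

-0.161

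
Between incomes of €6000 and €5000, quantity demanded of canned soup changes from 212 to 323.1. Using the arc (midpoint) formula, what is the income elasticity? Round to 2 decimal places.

ΔQ = 323.1 − 212 = 111.1; midpoint Q̄ = (212 + 323.1)/2 = 267.55.
ΔI = 5000 − 6000 = -1000; midpoint Ī = (6000 + 5000)/2 = 5500.
η = (ΔQ/Q̄) ÷ (ΔI/Ī) = (111.1/267.55) ÷ (-1000/5500) = -2.28.

-2.28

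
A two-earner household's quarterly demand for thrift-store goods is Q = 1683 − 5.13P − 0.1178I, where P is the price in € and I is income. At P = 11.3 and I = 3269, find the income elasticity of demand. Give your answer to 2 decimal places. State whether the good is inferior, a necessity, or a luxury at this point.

-0.31 (inferior good)

At P = 11.3, I = 3269: Q = 1239.943.
Holding P constant, ∂Q/∂I = −0.1178.
η_I = (∂Q/∂I)·(I/Q) = -0.1178 × (3269/1239.943) = -0.31.
Since η < 0, this is an inferior good.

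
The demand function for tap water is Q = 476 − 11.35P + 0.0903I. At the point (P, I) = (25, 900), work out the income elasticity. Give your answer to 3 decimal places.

0.297

At P = 25, I = 900: Q = 273.520.
Holding P constant, ∂Q/∂I = 0.0903.
η_I = (∂Q/∂I)·(I/Q) = 0.0903 × (900/273.520) = 0.297.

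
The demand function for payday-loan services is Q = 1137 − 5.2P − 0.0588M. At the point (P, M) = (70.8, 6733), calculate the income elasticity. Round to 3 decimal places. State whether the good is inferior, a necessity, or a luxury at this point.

At P = 70.8, M = 6733: Q = 372.940.
Holding P constant, ∂Q/∂M = −0.0588.
η_M = (∂Q/∂M)·(M/Q) = -0.0588 × (6733/372.940) = -1.062.
Since η < 0, this is an inferior good.

-1.062 (inferior good)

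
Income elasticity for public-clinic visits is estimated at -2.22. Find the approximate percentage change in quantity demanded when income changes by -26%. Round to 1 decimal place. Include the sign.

%ΔQ ≈ η × %ΔI = -2.22 × (-26%) = 57.7%.

57.7%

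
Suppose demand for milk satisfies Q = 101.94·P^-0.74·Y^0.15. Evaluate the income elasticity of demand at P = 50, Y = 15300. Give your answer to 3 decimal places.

0.150

For a multiplicative demand Q = A·P^α·Y^β, the income elasticity is β everywhere.
Here β = 0.15, so η = 0.150.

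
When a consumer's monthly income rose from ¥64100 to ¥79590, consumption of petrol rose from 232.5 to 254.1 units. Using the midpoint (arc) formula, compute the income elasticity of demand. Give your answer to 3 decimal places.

ΔQ = 254.1 − 232.5 = 21.6; midpoint Q̄ = (232.5 + 254.1)/2 = 243.3.
ΔI = 79590 − 64100 = 15490; midpoint Ī = (64100 + 79590)/2 = 71845.
η = (ΔQ/Q̄) ÷ (ΔI/Ī) = (21.6/243.3) ÷ (15490/71845) = 0.412.

0.412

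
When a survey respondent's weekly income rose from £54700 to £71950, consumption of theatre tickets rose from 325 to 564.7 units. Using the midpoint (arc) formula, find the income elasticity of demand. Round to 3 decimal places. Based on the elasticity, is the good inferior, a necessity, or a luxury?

1.978 (luxury)

ΔQ = 564.7 − 325 = 239.7; midpoint Q̄ = (325 + 564.7)/2 = 444.85.
ΔI = 71950 − 54700 = 17250; midpoint Ī = (54700 + 71950)/2 = 63325.
η = (ΔQ/Q̄) ÷ (ΔI/Ī) = (239.7/444.85) ÷ (17250/63325) = 1.978.
η > 1 ⇒ luxury.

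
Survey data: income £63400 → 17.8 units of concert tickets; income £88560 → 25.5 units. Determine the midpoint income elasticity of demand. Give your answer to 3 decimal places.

1.074

ΔQ = 25.5 − 17.8 = 7.7; midpoint Q̄ = (17.8 + 25.5)/2 = 21.65.
ΔI = 88560 − 63400 = 25160; midpoint Ī = (63400 + 88560)/2 = 75980.
η = (ΔQ/Q̄) ÷ (ΔI/Ī) = (7.7/21.65) ÷ (25160/75980) = 1.074.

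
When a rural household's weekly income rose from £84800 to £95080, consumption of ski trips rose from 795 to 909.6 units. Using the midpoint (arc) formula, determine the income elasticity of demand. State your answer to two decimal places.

ΔQ = 909.6 − 795 = 114.6; midpoint Q̄ = (795 + 909.6)/2 = 852.3.
ΔI = 95080 − 84800 = 10280; midpoint Ī = (84800 + 95080)/2 = 89940.
η = (ΔQ/Q̄) ÷ (ΔI/Ī) = (114.6/852.3) ÷ (10280/89940) = 1.18.

1.18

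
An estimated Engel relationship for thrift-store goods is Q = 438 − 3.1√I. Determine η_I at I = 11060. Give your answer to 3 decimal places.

At I = 11060: Q = 111.984.
dQ/dI = -3.1/(2√I) = -0.0147385 at this income.
η = (dQ/dI)·(I/Q) = -0.0147385 × (11060/111.984) = -1.456.

-1.456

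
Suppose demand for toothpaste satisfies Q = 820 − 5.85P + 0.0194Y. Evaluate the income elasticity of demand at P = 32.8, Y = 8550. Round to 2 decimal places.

At P = 32.8, Y = 8550: Q = 793.990.
Holding P constant, ∂Q/∂Y = 0.0194.
η_Y = (∂Q/∂Y)·(Y/Q) = 0.0194 × (8550/793.990) = 0.21.

0.21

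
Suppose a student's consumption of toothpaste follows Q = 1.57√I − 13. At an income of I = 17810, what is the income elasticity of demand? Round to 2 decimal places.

0.53

At I = 17810: Q = 196.523.
dQ/dI = 1.57/(2√I) = 0.00588217 at this income.
η = (dQ/dI)·(I/Q) = 0.00588217 × (17810/196.523) = 0.53.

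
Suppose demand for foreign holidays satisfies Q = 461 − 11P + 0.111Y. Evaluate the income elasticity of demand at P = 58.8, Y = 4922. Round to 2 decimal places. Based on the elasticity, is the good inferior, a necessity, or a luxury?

At P = 58.8, Y = 4922: Q = 360.542.
Holding P constant, ∂Q/∂Y = 0.111.
η_Y = (∂Q/∂Y)·(Y/Q) = 0.111 × (4922/360.542) = 1.52.
Since η > 1, this is a luxury.

1.52 (luxury)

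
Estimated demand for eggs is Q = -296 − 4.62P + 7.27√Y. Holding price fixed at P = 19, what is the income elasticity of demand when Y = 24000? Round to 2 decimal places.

0.76

At P = 19, Y = 24000: Q = 742.484.
Holding P constant, ∂Q/∂Y = 7.27/(2√Y) = 0.0234638.
η_Y = (∂Q/∂Y)·(Y/Q) = 0.0234638 × (24000/742.484) = 0.76.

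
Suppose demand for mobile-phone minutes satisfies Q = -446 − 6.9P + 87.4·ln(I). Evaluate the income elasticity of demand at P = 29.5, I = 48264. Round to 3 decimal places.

0.298

At P = 29.5, I = 48264: Q = 293.010.
Holding P constant, ∂Q/∂I = 87.4/I = 0.00181087.
η_I = (∂Q/∂I)·(I/Q) = 0.00181087 × (48264/293.010) = 0.298.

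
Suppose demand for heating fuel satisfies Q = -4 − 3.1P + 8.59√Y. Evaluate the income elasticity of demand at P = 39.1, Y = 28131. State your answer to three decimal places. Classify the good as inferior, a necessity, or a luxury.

0.548 (necessity)

At P = 39.1, Y = 28131: Q = 1315.530.
Holding P constant, ∂Q/∂Y = 8.59/(2√Y) = 0.0256077.
η_Y = (∂Q/∂Y)·(Y/Q) = 0.0256077 × (28131/1315.530) = 0.548.
Since 0 < η < 1, this is a necessity.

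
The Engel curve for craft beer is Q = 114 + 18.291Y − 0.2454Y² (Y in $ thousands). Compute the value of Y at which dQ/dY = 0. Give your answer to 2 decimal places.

37.27

dQ/dY = 18.291 − 0.4908Y.
The good is inferior where dQ/dY < 0. Setting dQ/dY = 0 gives Y = 18.291 / 0.4908 = 37.27.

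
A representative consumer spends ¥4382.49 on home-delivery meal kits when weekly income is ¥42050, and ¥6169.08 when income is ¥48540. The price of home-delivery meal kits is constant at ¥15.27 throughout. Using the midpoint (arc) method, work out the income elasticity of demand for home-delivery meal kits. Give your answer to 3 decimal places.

2.363

With a constant price, Q₁ = 4382.49/15.27 = 287.000 and Q₂ = 6169.08/15.27 = 404.000 (equivalently, work directly with expenditure since P cancels).
Midpoint %ΔQ = (6169.08 − 4382.49)/5275.79 = 0.33864; midpoint %ΔI = (48540 − 42050)/45295 = 0.14328.
η = 0.33864 / 0.14328 = 2.363.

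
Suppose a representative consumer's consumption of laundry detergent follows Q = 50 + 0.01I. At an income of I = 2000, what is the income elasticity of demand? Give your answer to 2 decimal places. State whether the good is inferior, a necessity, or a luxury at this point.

At I = 2000: Q = 70.000.
dQ/dI = 0.01.
η = (dQ/dI)·(I/Q) = 0.01 × (2000/70.000) = 0.29.
Since 0 < η < 1, the good is a necessity.

0.29 (necessity)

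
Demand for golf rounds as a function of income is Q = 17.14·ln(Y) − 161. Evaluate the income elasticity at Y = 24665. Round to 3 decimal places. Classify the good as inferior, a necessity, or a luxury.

At Y = 24665: Q = 12.339.
dQ/dY = 17.14/Y = 0.000694912 at this income.
η = (dQ/dY)·(Y/Q) = 0.000694912 × (24665/12.339) = 1.389.
Since η > 1, the good is a luxury.

1.389 (luxury)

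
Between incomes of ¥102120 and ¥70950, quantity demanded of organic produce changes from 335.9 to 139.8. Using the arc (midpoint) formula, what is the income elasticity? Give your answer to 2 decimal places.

2.29

ΔQ = 139.8 − 335.9 = -196.1; midpoint Q̄ = (335.9 + 139.8)/2 = 237.85.
ΔI = 70950 − 102120 = -31170; midpoint Ī = (102120 + 70950)/2 = 86535.
η = (ΔQ/Q̄) ÷ (ΔI/Ī) = (-196.1/237.85) ÷ (-31170/86535) = 2.29.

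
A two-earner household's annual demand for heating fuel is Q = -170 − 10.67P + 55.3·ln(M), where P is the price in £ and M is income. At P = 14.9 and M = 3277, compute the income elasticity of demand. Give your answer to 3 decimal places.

0.466

At P = 14.9, M = 3277: Q = 118.653.
Holding P constant, ∂Q/∂M = 55.3/M = 0.0168752.
η_M = (∂Q/∂M)·(M/Q) = 0.0168752 × (3277/118.653) = 0.466.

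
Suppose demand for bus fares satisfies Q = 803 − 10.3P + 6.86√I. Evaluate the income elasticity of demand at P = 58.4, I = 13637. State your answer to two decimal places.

At P = 58.4, I = 13637: Q = 1002.574.
Holding P constant, ∂Q/∂I = 6.86/(2√I) = 0.0293721.
η_I = (∂Q/∂I)·(I/Q) = 0.0293721 × (13637/1002.574) = 0.40.

0.40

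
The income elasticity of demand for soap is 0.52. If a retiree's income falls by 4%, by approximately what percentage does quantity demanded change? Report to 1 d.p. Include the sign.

%ΔQ ≈ η × %ΔI = 0.52 × (-4%) = -2.1%.

-2.1%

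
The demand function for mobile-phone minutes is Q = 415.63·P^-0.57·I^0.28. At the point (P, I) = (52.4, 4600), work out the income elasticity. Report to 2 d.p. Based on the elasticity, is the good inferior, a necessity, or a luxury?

For a multiplicative demand Q = A·P^α·I^β, the income elasticity is β everywhere.
Here β = 0.28, so η = 0.28.
Since 0 < η < 1, this is a necessity.

0.28 (necessity)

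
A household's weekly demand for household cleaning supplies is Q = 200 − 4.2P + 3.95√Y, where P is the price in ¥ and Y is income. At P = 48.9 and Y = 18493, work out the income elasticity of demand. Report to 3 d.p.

At P = 48.9, Y = 18493: Q = 531.776.
Holding P constant, ∂Q/∂Y = 3.95/(2√Y) = 0.0145232.
η_Y = (∂Q/∂Y)·(Y/Q) = 0.0145232 × (18493/531.776) = 0.505.

0.505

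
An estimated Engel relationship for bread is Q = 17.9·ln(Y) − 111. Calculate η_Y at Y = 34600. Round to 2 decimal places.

0.24

At Y = 34600: Q = 76.084.
dQ/dY = 17.9/Y = 0.000517341 at this income.
η = (dQ/dY)·(Y/Q) = 0.000517341 × (34600/76.084) = 0.24.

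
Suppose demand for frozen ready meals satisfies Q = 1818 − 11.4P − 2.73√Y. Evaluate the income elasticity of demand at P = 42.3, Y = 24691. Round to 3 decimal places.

-0.237

At P = 42.3, Y = 24691: Q = 906.805.
Holding P constant, ∂Q/∂Y = -2.73/(2√Y) = -0.00868687.
η_Y = (∂Q/∂Y)·(Y/Q) = -0.00868687 × (24691/906.805) = -0.237.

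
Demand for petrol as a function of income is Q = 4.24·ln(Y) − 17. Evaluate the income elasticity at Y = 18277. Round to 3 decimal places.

At Y = 18277: Q = 24.609.
dQ/dY = 4.24/Y = 0.000231986 at this income.
η = (dQ/dY)·(Y/Q) = 0.000231986 × (18277/24.609) = 0.172.

0.172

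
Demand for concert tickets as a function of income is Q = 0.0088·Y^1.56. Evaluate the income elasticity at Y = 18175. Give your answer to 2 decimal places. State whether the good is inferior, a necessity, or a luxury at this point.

1.56 (luxury)

For Q = A·Y^β the income elasticity is constant and equal to β.
Here β = 1.56, so η = 1.56.
Since η > 1, the good is a luxury.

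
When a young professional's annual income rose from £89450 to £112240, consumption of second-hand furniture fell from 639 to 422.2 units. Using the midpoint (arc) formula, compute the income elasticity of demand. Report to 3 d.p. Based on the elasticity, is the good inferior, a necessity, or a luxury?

ΔQ = 422.2 − 639 = -216.8; midpoint Q̄ = (639 + 422.2)/2 = 530.6.
ΔI = 112240 − 89450 = 22790; midpoint Ī = (89450 + 112240)/2 = 100845.
η = (ΔQ/Q̄) ÷ (ΔI/Ī) = (-216.8/530.6) ÷ (22790/100845) = -1.808.
η < 0 ⇒ inferior good.

-1.808 (inferior good)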